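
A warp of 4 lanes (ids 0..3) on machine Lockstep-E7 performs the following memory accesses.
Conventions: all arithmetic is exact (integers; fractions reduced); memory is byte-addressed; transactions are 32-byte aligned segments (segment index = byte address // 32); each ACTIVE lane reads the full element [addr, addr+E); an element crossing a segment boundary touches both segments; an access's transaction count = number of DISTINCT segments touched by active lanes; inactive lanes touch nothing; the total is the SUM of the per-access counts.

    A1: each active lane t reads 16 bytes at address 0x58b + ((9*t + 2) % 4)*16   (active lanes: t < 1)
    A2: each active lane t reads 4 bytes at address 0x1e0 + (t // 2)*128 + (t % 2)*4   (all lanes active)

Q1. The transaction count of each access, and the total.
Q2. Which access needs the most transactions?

A1: 1 transaction
A2: 2 transactions

Answer: 1,2; total 3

Answer: A2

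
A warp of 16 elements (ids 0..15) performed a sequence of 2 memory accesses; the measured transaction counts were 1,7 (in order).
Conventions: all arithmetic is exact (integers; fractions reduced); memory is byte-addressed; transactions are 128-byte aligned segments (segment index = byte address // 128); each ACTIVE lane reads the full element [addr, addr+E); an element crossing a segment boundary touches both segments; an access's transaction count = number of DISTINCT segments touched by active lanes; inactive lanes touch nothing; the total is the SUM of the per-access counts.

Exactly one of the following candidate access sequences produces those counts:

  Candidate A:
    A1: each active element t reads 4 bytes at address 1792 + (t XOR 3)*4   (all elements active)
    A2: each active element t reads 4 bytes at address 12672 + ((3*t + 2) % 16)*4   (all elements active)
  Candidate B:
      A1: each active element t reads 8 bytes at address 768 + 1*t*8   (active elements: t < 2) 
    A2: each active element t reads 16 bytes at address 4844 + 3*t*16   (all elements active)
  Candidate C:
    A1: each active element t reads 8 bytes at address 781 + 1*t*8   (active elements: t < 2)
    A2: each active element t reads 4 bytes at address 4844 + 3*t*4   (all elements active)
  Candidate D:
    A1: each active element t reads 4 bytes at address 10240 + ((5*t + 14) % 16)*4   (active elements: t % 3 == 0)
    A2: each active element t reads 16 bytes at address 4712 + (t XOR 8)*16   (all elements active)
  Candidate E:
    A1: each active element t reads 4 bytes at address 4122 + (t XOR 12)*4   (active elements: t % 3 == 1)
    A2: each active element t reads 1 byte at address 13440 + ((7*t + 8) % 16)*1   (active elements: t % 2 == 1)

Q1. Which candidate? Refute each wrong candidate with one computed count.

A: A2 gives 1 transaction, not 7
C: A2 gives 3 transactions, not 7
D: A2 gives 3 transactions, not 7
E: A2 gives 1 transaction, not 7
B: all counts match (1,7)

Answer: B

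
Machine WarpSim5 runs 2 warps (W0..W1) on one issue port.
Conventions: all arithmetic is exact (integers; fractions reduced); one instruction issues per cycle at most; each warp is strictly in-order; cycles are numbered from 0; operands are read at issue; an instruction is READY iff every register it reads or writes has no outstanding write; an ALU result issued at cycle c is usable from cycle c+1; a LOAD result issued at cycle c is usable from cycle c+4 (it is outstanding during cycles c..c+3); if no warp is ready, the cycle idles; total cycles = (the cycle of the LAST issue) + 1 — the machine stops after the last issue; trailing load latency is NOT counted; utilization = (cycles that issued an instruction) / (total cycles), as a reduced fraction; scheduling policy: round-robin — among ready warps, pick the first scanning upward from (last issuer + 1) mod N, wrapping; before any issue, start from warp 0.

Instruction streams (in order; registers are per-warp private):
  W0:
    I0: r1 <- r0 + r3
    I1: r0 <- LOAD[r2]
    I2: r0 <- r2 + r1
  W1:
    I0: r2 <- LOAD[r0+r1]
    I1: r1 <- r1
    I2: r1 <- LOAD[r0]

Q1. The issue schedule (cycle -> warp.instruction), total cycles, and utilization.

cycle 0: W0.I0
cycle 1: W1.I0
cycle 2: W0.I1
cycle 3: W1.I1
cycle 4: W1.I2
cycle 5: idle
cycle 6: W0.I2

Answer: 7 cycles, utilization 6/7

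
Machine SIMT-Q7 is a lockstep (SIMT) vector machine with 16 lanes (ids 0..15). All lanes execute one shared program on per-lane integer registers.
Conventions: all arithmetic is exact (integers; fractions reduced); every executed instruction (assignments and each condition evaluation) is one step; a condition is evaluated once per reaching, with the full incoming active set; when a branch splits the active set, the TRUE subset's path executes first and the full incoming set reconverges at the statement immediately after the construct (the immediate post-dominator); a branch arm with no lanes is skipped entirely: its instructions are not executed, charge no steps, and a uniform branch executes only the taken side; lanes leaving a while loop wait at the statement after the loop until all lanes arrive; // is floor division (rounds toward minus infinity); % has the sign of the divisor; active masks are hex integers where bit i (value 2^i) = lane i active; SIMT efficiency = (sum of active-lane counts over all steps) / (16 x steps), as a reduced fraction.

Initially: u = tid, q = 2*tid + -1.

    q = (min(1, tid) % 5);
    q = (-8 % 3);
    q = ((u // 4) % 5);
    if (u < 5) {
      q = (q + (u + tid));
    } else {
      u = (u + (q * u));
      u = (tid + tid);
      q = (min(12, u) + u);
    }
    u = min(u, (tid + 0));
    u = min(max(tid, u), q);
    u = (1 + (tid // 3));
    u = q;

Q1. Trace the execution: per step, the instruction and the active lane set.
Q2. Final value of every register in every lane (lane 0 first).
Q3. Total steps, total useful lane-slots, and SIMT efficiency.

step 0: q <- (min(1, tid) % 5)       0xffff
step 1: q <- (-8 % 3)                0xffff
step 2: q <- ((u // 4) % 5)          0xffff
step 3: eval (u < 5)                 0xffff
step 4: q <- (q + (u + tid))         0x001f
step 5: u <- (u + (q * u))           0xffe0
step 6: u <- (tid + tid)             0xffe0
step 7: q <- (min(12, u) + u)        0xffe0
step 8: u <- min(u, (tid + 0))       0xffff
step 9: u <- min(max(tid, u), q)     0xffff
step 10: u <- (1 + (tid // 3))        0xffff
step 11: u <- q                       0xffff

Answer: 12 steps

u: 0,2,4,6,9,20,24,26,28,30,32,34,36,38,40,42
q: 0,2,4,6,9,20,24,26,28,30,32,34,36,38,40,42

steps = 12; useful = 166; efficiency = 166/192 = 83/96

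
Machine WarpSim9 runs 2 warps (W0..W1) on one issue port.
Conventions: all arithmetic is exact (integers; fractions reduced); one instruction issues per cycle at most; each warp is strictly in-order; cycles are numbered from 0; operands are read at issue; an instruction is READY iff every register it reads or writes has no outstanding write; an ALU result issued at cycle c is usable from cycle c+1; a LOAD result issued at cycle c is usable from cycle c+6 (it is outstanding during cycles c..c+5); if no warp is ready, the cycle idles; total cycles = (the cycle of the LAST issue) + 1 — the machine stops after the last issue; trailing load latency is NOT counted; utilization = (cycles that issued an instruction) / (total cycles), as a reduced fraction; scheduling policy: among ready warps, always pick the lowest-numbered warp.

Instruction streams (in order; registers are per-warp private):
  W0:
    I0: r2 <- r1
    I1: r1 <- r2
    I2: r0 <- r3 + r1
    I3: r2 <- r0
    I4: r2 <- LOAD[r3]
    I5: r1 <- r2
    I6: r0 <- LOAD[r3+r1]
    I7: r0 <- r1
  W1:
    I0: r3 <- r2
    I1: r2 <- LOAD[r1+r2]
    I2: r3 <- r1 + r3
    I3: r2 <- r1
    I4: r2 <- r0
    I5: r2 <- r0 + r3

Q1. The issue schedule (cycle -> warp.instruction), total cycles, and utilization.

cycle 0: W0.I0
cycle 1: W0.I1
cycle 2: W0.I2
cycle 3: W0.I3
cycle 4: W0.I4
cycle 5: W1.I0
cycle 6: W1.I1
cycle 7: W1.I2
cycle 8: idle
cycle 9: idle
cycle 10: W0.I5
cycle 11: W0.I6
cycle 12: W1.I3
cycle 13: W1.I4
cycle 14: W1.I5
cycle 15: idle
cycle 16: idle
cycle 17: W0.I7

Answer: 18 cycles, utilization 7/9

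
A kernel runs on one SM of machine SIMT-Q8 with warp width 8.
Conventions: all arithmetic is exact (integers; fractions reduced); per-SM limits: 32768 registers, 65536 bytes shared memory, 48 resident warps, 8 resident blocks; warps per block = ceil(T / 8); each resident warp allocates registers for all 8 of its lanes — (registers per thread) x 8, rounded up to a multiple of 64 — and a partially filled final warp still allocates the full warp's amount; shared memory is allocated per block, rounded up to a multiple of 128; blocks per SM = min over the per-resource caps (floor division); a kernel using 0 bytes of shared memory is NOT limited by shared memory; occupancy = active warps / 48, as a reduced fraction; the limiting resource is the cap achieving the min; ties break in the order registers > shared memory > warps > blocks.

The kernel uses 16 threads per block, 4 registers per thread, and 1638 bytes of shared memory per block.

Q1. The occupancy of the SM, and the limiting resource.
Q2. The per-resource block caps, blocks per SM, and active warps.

Answer: occupancy 1/3, limited by blocks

registers: 256 blocks
shared memory: 39 blocks
warps: 24 blocks
blocks: 8 blocks

Answer: 8 blocks, 16 active warps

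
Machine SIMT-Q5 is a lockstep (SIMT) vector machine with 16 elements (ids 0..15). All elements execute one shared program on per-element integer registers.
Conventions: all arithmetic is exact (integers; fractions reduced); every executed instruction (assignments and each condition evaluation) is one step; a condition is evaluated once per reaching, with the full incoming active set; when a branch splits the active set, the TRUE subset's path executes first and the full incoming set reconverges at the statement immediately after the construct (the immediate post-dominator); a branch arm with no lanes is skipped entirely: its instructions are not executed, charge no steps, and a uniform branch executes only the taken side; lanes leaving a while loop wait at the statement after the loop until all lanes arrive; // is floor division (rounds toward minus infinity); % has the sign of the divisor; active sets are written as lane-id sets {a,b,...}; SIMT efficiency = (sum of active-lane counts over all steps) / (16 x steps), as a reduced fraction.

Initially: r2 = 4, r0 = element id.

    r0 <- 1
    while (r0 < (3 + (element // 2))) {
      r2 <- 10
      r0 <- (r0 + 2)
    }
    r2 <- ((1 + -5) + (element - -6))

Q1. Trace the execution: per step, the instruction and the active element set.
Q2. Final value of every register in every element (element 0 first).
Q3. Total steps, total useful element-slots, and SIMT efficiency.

step 0: r0 <- 1                      {0,1,2,3,4,5,6,7,8,9,10,11,12,13,14,15}
step 1: eval (r0 < (3 + (element // 2))) {0,1,2,3,4,5,6,7,8,9,10,11,12,13,14,15}
step 2: r2 <- 10                     {0,1,2,3,4,5,6,7,8,9,10,11,12,13,14,15}
step 3: r0 <- (r0 + 2)               {0,1,2,3,4,5,6,7,8,9,10,11,12,13,14,15}
step 4: eval (r0 < (3 + (element // 2))) {0,1,2,3,4,5,6,7,8,9,10,11,12,13,14,15}
step 5: r2 <- 10                     {2,3,4,5,6,7,8,9,10,11,12,13,14,15}
step 6: r0 <- (r0 + 2)               {2,3,4,5,6,7,8,9,10,11,12,13,14,15}
step 7: eval (r0 < (3 + (element // 2))) {2,3,4,5,6,7,8,9,10,11,12,13,14,15}
step 8: r2 <- 10                     {6,7,8,9,10,11,12,13,14,15}
step 9: r0 <- (r0 + 2)               {6,7,8,9,10,11,12,13,14,15}
step 10: eval (r0 < (3 + (element // 2))) {6,7,8,9,10,11,12,13,14,15}
step 11: r2 <- 10                     {10,11,12,13,14,15}
step 12: r0 <- (r0 + 2)               {10,11,12,13,14,15}
step 13: eval (r0 < (3 + (element // 2))) {10,11,12,13,14,15}
step 14: r2 <- 10                     {14,15}
step 15: r0 <- (r0 + 2)               {14,15}
step 16: eval (r0 < (3 + (element // 2))) {14,15}
step 17: r2 <- ((1 + -5) + (element - -6)) {0,1,2,3,4,5,6,7,8,9,10,11,12,13,14,15}

Answer: 18 steps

r2: 2,3,4,5,6,7,8,9,10,11,12,13,14,15,16,17
r0: 3,3,5,5,5,5,7,7,7,7,9,9,9,9,11,11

steps = 18; useful = 192; efficiency = 192/288 = 2/3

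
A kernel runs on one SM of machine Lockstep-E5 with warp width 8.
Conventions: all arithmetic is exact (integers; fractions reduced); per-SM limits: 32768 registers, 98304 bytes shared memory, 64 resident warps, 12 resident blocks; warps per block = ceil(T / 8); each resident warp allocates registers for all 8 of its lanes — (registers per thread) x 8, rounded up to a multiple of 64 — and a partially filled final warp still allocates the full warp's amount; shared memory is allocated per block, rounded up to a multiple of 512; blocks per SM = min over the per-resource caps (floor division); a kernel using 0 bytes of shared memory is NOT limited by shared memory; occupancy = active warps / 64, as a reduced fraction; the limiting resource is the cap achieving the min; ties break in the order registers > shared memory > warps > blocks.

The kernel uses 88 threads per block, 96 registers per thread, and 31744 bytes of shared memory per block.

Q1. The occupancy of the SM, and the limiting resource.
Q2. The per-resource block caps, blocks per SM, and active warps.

Answer: occupancy 33/64, limited by registers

registers: 3 blocks
shared memory: 3 blocks
warps: 5 blocks
blocks: 12 blocks

Answer: 3 blocks, 33 active warps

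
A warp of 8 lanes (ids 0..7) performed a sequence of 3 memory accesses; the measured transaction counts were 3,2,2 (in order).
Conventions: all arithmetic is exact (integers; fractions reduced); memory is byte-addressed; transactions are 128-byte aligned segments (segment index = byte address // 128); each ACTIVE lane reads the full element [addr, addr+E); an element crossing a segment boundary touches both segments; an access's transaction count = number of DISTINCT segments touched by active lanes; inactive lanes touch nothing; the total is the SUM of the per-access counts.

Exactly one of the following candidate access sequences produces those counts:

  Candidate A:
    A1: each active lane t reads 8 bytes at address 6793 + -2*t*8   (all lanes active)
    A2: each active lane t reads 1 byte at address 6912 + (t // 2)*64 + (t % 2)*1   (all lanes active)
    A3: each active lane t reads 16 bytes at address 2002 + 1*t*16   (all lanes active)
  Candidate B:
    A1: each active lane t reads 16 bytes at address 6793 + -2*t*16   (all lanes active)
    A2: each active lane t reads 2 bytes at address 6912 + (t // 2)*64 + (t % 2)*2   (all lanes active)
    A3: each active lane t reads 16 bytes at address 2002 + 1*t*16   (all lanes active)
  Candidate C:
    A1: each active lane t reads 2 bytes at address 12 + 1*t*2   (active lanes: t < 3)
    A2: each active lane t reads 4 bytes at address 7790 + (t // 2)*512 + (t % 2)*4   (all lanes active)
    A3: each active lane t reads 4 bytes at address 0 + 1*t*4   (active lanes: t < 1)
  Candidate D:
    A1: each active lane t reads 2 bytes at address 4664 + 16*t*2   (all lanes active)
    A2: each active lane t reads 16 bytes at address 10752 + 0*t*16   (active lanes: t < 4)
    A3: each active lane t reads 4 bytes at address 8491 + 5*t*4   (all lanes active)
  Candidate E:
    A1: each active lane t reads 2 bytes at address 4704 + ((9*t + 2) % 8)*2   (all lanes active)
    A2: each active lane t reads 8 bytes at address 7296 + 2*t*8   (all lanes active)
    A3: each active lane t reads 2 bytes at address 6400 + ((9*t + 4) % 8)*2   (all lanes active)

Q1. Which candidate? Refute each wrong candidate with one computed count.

A: A1 gives 2 transactions, not 3
C: A1 gives 1 transaction, not 3
D: A2 gives 1 transaction, not 2
E: A1 gives 1 transaction, not 3
B: all counts match (3,2,2)

Answer: B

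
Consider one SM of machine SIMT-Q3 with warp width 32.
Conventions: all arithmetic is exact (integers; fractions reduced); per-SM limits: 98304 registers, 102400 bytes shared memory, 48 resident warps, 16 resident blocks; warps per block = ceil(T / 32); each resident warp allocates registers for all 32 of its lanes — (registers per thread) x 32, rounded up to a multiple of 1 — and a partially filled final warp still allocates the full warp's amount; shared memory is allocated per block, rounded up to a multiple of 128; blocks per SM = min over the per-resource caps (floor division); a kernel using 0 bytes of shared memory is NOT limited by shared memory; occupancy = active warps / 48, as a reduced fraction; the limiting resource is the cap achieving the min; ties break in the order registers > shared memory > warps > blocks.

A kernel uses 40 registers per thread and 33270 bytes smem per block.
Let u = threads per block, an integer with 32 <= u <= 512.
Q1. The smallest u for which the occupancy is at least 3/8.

Answer: u = 161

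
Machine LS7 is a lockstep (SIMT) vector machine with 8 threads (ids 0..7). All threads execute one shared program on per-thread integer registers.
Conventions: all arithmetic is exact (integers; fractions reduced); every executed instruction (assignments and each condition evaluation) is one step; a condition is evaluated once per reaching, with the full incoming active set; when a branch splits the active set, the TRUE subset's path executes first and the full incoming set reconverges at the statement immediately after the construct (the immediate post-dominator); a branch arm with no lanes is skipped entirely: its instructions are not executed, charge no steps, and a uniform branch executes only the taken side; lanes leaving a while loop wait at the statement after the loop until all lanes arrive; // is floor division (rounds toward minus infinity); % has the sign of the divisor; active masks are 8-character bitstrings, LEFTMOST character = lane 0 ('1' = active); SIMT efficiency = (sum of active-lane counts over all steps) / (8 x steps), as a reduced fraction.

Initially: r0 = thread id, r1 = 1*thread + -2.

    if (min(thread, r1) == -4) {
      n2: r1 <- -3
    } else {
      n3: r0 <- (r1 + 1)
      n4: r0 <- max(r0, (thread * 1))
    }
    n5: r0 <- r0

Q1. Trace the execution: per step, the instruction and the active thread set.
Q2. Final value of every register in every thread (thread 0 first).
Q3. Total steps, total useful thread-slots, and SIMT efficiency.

step 0: eval (min(thread, r1) == -4) 11111111
step 1: r0 <- (r1 + 1)               11111111
step 2: r0 <- max(r0, (thread * 1))  11111111
step 3: r0 <- r0                     11111111

Answer: 4 steps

r0: 0,1,2,3,4,5,6,7
r1: -2,-1,0,1,2,3,4,5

steps = 4; useful = 32; efficiency = 32/32 = 1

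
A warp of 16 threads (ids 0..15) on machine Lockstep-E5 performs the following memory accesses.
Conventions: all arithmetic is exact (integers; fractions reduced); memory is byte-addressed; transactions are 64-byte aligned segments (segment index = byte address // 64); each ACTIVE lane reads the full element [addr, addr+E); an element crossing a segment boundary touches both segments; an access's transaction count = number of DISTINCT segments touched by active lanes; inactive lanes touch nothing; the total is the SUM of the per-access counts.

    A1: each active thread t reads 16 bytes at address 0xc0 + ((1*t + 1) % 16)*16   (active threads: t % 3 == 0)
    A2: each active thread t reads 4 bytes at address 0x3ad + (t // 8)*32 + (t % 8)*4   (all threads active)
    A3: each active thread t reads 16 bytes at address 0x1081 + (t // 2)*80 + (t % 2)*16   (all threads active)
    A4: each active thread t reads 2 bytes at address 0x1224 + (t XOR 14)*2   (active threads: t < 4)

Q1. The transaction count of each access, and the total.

A1: 4 transactions
A2: 2 transactions
A3: 10 transactions
A4: 2 transactions

Answer: 4,2,10,2; total 18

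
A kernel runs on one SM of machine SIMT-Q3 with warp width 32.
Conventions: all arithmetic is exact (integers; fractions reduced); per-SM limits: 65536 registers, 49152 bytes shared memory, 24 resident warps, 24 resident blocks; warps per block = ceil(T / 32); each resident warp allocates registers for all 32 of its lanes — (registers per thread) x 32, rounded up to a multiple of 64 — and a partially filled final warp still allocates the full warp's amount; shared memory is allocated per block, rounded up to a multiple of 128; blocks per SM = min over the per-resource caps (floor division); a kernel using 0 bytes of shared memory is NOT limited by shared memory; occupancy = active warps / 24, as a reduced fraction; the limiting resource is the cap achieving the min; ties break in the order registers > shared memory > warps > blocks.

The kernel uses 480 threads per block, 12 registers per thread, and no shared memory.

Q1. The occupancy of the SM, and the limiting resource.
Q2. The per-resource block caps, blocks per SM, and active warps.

Answer: occupancy 5/8, limited by warps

registers: 11 blocks
shared memory: no limit (kernel uses none)
warps: 1 block
blocks: 24 blocks

Answer: 1 block, 15 active warps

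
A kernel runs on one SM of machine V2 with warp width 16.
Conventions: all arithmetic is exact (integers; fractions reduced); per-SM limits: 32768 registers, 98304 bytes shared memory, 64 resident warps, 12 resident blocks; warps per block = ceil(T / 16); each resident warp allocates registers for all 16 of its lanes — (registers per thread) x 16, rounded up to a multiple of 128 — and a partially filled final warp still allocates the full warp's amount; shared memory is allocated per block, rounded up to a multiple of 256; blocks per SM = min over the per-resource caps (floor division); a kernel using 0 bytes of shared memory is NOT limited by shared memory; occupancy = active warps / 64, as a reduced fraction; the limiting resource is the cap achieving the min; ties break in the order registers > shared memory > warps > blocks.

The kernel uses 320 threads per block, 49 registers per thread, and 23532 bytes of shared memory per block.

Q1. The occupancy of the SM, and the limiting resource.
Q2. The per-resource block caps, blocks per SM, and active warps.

Answer: occupancy 5/16, limited by registers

registers: 1 block
shared memory: 4 blocks
warps: 3 blocks
blocks: 12 blocks

Answer: 1 block, 20 active warps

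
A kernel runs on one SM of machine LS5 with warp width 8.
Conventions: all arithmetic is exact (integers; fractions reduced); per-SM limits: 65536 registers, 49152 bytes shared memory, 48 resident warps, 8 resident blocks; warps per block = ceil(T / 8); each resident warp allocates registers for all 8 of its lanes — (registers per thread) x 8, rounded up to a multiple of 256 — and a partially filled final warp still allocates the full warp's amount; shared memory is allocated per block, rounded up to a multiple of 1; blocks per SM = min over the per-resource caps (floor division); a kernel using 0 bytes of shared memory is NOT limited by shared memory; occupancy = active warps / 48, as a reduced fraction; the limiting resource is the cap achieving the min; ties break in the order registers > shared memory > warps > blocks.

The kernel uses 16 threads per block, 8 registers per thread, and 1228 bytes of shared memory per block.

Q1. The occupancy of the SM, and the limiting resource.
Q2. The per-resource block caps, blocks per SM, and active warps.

Answer: occupancy 1/3, limited by blocks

registers: 128 blocks
shared memory: 40 blocks
warps: 24 blocks
blocks: 8 blocks

Answer: 8 blocks, 16 active warps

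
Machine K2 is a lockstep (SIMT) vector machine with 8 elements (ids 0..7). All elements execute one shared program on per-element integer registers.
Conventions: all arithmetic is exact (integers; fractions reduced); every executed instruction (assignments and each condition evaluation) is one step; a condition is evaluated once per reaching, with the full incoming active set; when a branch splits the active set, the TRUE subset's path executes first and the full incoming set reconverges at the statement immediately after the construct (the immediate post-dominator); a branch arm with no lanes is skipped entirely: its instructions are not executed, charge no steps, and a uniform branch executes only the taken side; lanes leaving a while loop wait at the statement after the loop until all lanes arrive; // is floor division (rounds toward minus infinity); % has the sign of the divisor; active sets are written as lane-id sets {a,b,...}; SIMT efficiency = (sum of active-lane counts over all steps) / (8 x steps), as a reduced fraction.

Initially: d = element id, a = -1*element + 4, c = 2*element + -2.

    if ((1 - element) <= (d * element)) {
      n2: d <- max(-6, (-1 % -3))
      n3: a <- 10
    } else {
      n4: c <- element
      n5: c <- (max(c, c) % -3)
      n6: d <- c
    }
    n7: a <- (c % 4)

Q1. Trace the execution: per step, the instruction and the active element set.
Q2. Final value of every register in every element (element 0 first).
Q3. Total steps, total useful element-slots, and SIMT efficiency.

step 0: eval ((1 - element) <= (d * element)) {0,1,2,3,4,5,6,7}
step 1: d <- max(-6, (-1 % -3))      {1,2,3,4,5,6,7}
step 2: a <- 10                      {1,2,3,4,5,6,7}
step 3: c <- element                 {0}
step 4: c <- (max(c, c) % -3)        {0}
step 5: d <- c                       {0}
step 6: a <- (c % 4)                 {0,1,2,3,4,5,6,7}

Answer: 7 steps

d: 0,-1,-1,-1,-1,-1,-1,-1
a: 0,0,2,0,2,0,2,0
c: 0,0,2,4,6,8,10,12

steps = 7; useful = 33; efficiency = 33/56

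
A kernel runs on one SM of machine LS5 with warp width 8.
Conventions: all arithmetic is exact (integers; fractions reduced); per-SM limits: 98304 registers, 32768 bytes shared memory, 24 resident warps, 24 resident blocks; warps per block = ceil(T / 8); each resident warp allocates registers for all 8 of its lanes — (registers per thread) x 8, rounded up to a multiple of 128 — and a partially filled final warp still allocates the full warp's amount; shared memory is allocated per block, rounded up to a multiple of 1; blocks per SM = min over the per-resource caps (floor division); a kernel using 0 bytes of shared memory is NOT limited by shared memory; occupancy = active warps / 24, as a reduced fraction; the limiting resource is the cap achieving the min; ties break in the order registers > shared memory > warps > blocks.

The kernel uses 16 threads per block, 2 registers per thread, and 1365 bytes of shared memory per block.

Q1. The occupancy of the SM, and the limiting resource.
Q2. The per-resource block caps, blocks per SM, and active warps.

Answer: occupancy 1, limited by warps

registers: 384 blocks
shared memory: 24 blocks
warps: 12 blocks
blocks: 24 blocks

Answer: 12 blocks, 24 active warps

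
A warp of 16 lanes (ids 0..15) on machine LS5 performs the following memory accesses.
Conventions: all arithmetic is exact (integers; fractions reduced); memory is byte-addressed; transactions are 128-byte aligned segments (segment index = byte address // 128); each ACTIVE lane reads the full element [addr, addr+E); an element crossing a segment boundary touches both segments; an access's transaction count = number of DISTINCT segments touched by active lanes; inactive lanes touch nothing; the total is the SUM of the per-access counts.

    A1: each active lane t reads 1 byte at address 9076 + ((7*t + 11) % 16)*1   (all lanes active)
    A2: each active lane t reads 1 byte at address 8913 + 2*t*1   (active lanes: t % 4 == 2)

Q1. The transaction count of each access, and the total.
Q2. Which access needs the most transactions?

A1: 2 transactions
A2: 1 transaction

Answer: 2,1; total 3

Answer: A1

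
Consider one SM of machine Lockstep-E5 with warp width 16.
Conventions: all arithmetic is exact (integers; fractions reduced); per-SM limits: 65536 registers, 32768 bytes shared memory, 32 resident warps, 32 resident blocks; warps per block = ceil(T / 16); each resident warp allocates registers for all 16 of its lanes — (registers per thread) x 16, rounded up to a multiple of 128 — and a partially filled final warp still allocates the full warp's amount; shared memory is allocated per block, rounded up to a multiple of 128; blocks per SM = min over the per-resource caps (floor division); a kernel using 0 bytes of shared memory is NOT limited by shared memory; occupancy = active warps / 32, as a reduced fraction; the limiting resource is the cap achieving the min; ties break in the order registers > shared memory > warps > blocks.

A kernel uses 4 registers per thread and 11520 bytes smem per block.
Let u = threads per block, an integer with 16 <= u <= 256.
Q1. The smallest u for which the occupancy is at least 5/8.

Answer: u = 145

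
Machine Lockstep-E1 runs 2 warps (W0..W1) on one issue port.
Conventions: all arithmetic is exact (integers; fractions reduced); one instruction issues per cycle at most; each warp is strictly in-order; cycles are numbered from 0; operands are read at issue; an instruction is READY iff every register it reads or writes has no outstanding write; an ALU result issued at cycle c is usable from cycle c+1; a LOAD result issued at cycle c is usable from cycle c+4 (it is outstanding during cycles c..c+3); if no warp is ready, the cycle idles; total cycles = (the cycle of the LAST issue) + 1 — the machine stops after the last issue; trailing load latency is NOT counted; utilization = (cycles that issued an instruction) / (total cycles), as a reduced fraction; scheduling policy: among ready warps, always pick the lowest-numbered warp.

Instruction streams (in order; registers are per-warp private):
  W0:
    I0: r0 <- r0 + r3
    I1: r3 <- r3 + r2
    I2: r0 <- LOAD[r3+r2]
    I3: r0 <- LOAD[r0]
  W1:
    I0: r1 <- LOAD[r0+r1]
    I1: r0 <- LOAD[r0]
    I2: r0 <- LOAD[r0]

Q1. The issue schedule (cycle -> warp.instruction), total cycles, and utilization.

cycle 0: W0.I0
cycle 1: W0.I1
cycle 2: W0.I2
cycle 3: W1.I0
cycle 4: W1.I1
cycle 5: idle
cycle 6: W0.I3
cycle 7: idle
cycle 8: W1.I2

Answer: 9 cycles, utilization 7/9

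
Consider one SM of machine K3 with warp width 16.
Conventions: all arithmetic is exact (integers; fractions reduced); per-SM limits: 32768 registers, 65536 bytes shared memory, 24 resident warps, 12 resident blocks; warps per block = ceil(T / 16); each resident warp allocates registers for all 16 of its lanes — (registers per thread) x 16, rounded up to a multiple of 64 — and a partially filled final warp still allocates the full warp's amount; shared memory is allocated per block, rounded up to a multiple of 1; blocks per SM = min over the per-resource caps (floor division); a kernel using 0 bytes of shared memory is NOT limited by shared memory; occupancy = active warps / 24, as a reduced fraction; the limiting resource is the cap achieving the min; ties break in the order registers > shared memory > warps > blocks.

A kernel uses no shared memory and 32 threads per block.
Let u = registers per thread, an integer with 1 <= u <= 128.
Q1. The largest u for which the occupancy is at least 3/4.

Answer: u = 112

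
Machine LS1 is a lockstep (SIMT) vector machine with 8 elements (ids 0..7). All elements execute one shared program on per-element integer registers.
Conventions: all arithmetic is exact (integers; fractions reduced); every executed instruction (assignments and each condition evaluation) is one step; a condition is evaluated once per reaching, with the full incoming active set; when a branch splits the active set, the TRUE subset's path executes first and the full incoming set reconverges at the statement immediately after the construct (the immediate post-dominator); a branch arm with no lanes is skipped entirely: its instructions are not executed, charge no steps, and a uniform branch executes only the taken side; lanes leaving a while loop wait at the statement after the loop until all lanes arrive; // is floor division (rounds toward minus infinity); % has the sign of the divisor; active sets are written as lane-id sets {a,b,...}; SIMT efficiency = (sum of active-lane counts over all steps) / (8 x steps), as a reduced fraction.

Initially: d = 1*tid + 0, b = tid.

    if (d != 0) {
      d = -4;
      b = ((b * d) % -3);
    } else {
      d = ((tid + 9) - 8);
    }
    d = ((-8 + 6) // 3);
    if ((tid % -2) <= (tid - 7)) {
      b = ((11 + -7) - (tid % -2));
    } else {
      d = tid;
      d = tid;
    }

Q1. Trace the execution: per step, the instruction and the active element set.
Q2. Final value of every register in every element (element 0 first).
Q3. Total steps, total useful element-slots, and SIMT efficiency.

step 0: eval (d != 0)                {0,1,2,3,4,5,6,7}
step 1: d <- -4                      {1,2,3,4,5,6,7}
step 2: b <- ((b * d) % -3)          {1,2,3,4,5,6,7}
step 3: d <- ((tid + 9) - 8)         {0}
step 4: d <- ((-8 + 6) // 3)         {0,1,2,3,4,5,6,7}
step 5: eval ((tid % -2) <= (tid - 7)) {0,1,2,3,4,5,6,7}
step 6: b <- ((11 + -7) - (tid % -2)) {7}
step 7: d <- tid                     {0,1,2,3,4,5,6}
step 8: d <- tid                     {0,1,2,3,4,5,6}

Answer: 9 steps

d: 0,1,2,3,4,5,6,-1
b: 0,-1,-2,0,-1,-2,0,5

steps = 9; useful = 54; efficiency = 54/72 = 3/4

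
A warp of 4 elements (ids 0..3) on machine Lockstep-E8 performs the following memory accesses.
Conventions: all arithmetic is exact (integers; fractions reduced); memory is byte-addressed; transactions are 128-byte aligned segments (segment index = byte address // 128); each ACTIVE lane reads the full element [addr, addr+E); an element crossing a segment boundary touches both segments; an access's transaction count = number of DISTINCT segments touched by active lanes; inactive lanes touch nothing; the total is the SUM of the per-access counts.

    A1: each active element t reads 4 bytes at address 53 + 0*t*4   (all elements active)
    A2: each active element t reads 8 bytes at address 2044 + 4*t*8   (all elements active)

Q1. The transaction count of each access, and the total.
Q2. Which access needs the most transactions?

A1: 1 transaction
A2: 2 transactions

Answer: 1,2; total 3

Answer: A2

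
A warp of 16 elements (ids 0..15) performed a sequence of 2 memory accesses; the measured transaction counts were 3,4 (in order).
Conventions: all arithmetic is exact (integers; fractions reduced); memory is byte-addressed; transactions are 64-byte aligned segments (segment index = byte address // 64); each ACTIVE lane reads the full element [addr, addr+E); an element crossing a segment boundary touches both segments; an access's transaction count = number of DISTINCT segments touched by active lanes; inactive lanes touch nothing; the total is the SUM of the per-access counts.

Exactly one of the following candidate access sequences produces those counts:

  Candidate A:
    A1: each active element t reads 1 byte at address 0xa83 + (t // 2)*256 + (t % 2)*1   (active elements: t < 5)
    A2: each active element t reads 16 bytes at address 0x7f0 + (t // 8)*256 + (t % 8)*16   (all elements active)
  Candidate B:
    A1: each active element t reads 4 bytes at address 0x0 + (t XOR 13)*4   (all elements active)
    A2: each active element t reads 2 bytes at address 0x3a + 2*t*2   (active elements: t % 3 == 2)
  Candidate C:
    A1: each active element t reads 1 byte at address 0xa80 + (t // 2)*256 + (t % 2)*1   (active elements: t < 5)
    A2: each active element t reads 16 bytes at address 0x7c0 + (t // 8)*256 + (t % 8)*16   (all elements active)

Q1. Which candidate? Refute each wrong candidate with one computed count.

A: A2 gives 6 transactions, not 4
B: A1 gives 1 transaction, not 3
C: all counts match (3,4)

Answer: C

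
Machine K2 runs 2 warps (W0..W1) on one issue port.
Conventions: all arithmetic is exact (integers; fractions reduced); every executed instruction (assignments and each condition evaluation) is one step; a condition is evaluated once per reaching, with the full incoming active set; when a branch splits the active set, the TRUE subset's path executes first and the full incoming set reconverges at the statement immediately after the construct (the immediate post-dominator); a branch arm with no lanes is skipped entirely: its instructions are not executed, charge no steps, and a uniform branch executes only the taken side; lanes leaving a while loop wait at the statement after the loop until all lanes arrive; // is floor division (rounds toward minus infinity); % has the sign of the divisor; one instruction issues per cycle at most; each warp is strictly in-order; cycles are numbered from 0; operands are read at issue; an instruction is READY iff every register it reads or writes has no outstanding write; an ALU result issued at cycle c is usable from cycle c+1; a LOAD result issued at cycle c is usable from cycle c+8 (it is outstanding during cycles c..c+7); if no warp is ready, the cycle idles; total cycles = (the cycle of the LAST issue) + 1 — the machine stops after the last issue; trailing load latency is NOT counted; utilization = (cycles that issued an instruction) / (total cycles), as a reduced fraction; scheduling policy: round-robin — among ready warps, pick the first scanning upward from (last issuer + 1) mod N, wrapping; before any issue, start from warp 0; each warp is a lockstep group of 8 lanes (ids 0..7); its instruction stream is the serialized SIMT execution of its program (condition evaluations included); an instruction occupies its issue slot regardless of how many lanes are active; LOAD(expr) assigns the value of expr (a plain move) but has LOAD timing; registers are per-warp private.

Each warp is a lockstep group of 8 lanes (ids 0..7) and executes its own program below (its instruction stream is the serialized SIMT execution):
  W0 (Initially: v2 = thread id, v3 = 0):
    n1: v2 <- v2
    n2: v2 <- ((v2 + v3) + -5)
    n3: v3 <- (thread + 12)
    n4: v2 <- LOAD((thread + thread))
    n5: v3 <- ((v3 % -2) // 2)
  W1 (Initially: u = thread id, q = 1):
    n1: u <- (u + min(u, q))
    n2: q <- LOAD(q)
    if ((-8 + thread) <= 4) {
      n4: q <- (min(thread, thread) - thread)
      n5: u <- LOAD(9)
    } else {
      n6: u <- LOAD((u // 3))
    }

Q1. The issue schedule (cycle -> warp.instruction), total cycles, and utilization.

cycle 0: W0.I0
cycle 1: W1.I0
cycle 2: W0.I1
cycle 3: W1.I1
cycle 4: W0.I2
cycle 5: W1.I2
cycle 6: W0.I3
cycle 7: W0.I4
cycle 8: idle
cycle 9: idle
cycle 10: idle
cycle 11: W1.I3
cycle 12: W1.I4

Answer: 13 cycles, utilization 10/13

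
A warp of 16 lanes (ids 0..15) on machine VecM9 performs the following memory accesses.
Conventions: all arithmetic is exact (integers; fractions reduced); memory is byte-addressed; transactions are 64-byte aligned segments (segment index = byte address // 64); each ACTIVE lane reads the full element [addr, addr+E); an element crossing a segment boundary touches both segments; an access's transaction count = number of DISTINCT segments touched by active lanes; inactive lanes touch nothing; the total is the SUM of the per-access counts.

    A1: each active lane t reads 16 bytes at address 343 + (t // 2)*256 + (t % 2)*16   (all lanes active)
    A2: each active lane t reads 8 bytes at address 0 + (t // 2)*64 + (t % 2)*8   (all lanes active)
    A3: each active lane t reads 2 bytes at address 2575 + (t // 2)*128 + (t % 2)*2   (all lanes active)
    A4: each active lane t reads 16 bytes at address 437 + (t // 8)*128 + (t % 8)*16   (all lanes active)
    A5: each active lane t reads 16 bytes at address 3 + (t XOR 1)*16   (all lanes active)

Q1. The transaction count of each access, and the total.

A1: 8 transactions
A2: 8 transactions
A3: 8 transactions
A4: 5 transactions
A5: 5 transactions

Answer: 8,8,8,5,5; total 34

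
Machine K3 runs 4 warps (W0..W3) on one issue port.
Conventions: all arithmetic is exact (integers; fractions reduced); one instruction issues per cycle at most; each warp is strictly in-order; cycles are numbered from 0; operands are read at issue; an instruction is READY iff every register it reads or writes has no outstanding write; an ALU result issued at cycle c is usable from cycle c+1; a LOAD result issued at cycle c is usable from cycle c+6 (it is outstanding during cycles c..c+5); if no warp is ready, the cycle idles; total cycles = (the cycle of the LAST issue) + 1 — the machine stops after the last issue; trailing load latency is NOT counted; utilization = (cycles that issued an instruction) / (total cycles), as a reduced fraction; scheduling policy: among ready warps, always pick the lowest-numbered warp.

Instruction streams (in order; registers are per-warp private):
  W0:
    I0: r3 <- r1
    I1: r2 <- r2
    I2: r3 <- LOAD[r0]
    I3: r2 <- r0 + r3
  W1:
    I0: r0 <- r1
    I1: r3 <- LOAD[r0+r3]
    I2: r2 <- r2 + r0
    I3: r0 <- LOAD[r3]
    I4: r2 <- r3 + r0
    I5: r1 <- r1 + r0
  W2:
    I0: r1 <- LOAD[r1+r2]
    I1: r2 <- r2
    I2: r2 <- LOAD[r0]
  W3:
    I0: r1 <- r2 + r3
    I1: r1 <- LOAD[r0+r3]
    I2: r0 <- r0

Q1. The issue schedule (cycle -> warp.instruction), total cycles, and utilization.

cycle 0: W0.I0
cycle 1: W0.I1
cycle 2: W0.I2
cycle 3: W1.I0
cycle 4: W1.I1
cycle 5: W1.I2
cycle 6: W2.I0
cycle 7: W2.I1
cycle 8: W0.I3
cycle 9: W2.I2
cycle 10: W1.I3
cycle 11: W3.I0
cycle 12: W3.I1
cycle 13: W3.I2
cycle 14: idle
cycle 15: idle
cycle 16: W1.I4
cycle 17: W1.I5

Answer: 18 cycles, utilization 8/9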